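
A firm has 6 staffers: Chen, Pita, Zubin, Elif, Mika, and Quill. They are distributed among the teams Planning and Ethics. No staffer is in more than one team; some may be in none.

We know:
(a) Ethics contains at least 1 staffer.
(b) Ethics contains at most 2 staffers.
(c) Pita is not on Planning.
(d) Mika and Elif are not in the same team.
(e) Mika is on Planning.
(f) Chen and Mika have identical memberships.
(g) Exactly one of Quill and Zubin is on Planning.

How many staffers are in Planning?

3

From (c): Pita ∉ Planning.
From (e): Mika ∈ Planning.
(d): Elif ∉ Planning.
(f): Chen matches Mika: Chen ∈ Planning.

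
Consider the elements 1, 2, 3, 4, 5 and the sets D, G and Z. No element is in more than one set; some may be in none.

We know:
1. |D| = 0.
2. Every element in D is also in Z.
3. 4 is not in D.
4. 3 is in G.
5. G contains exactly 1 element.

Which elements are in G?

G = {3}

From (3): 4 ∉ D.
From (4): 3 ∈ G.
(1): D already has 0, so the rest are out.
(5): G already has 1, so the rest are out.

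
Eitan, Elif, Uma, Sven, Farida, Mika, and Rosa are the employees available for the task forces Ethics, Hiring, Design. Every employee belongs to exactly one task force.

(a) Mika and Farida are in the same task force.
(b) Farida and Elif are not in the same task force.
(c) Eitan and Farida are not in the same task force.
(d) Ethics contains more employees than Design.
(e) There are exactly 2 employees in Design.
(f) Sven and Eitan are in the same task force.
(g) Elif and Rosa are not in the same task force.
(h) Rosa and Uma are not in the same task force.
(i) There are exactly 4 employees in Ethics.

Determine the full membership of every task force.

Ethics = {Eitan, Elif, Sven, Uma}; Hiring = {Rosa}; Design = {Farida, Mika}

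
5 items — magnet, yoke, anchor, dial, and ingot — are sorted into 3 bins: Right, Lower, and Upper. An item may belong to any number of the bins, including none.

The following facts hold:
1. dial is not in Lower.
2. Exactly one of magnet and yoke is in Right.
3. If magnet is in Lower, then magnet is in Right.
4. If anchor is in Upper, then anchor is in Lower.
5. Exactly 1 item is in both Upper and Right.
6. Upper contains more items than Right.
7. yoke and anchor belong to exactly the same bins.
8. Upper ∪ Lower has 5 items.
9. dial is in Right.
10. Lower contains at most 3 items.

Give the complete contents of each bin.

Right = {dial, magnet}; Lower = {anchor, magnet, yoke}; Upper = {anchor, dial, ingot, yoke}

From (1): dial ∉ Lower.
From (9): dial ∈ Right.
Suppose magnet ∉ Right: no assignment then satisfies all the clues, so magnet ∈ Right.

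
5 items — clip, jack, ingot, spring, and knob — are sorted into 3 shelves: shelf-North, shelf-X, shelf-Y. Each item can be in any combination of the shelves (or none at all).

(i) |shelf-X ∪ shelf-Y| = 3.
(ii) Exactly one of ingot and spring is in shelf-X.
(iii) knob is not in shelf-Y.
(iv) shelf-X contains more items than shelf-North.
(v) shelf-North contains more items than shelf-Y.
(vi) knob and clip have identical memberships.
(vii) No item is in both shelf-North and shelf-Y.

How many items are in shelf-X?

3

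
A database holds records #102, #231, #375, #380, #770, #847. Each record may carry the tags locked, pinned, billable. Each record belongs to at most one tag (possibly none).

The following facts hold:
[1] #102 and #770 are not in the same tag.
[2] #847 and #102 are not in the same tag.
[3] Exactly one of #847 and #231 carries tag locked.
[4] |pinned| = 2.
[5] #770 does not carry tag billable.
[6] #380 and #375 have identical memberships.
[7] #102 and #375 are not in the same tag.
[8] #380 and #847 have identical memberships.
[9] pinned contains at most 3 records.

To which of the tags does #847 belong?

From (5): #770 ∉ billable.
Suppose #847 ∉ locked: no assignment then satisfies all the clues, so #847 ∈ locked.

#847: locked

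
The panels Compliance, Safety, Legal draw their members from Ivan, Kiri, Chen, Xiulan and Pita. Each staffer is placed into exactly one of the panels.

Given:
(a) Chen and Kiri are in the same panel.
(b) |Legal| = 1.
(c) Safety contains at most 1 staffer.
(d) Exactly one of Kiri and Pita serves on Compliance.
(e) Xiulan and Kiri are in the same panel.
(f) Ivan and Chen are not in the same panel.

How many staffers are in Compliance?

3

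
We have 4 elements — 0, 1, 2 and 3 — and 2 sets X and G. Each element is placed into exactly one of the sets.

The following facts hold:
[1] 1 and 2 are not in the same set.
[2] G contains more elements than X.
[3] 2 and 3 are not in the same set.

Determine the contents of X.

X = {2}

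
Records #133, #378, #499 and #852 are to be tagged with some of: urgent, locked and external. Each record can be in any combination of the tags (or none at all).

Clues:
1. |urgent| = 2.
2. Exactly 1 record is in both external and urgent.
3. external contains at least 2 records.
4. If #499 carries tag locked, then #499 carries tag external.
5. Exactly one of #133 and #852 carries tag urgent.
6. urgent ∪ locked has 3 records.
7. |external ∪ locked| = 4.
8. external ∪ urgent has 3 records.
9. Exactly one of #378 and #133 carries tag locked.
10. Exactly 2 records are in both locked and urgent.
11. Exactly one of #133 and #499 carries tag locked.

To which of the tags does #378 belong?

#378: locked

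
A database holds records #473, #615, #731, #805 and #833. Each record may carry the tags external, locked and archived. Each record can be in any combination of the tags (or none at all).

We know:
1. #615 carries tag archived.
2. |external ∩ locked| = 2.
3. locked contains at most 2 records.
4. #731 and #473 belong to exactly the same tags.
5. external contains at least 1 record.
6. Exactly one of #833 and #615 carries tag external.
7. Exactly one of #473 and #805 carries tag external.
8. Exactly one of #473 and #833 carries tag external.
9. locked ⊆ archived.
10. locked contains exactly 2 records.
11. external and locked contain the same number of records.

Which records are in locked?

locked = {#805, #833}

From (1): #615 ∈ archived.
Suppose #473 ∈ locked: no assignment then satisfies all the clues, so #473 ∉ locked.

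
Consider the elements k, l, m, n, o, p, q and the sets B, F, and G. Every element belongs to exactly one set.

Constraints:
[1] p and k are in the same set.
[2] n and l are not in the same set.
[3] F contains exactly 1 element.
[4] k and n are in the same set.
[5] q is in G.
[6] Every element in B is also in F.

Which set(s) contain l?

l: F

From (5): q ∈ G.
Suppose l ∈ B: no assignment then satisfies all the clues, so l ∉ B.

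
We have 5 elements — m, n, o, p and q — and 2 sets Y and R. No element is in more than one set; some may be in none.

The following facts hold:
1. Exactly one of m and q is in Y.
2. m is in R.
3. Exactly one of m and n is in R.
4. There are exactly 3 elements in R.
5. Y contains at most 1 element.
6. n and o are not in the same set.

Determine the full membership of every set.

Y = {q}; R = {m, o, p}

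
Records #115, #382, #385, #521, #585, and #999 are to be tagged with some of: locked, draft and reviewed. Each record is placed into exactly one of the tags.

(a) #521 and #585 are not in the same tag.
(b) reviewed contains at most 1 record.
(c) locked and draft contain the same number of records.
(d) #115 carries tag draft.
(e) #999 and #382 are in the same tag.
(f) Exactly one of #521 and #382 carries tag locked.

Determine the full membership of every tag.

locked = {#382, #585, #999}; draft = {#115, #385, #521}; reviewed = {}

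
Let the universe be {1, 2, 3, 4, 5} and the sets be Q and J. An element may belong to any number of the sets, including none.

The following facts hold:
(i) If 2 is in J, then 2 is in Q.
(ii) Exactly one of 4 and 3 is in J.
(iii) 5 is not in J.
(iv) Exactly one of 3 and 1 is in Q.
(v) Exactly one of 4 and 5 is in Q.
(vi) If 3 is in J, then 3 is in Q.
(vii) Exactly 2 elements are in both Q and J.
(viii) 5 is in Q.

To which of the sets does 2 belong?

2: J, Q

From (iii): 5 ∉ J.
From (viii): 5 ∈ Q.
(v) (exactly one): 4 ∉ Q.
Suppose 2 ∉ Q: no assignment then satisfies all the clues, so 2 ∈ Q.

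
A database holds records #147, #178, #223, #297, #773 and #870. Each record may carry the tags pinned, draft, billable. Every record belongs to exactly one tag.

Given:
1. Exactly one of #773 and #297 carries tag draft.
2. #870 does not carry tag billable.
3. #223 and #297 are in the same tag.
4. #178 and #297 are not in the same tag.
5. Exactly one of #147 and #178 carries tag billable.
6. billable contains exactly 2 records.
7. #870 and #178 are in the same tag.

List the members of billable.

billable = {#147, #773}

From (2): #870 ∉ billable.
(7): #178 matches #870: #178 ∉ billable.
(5) (exactly one): #147 ∈ billable.
Suppose #223 ∈ billable: no assignment then satisfies all the clues, so #223 ∉ billable.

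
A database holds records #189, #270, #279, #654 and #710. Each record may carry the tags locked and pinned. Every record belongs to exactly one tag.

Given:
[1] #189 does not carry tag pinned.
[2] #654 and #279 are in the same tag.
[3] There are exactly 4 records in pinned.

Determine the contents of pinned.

From (1): #189 ∉ pinned.
(3): only 4 candidates remain for pinned, so all are in.
Only one tag left: #189 ∈ locked.

pinned = {#270, #279, #654, #710}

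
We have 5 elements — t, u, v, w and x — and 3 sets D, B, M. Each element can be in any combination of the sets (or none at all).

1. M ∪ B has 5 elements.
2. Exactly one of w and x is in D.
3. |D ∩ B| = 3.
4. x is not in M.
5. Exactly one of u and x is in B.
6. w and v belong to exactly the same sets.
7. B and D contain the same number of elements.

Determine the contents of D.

D = {t, u, v, w}

From (4): x ∉ M.
Suppose t ∉ D: no assignment then satisfies all the clues, so t ∈ D.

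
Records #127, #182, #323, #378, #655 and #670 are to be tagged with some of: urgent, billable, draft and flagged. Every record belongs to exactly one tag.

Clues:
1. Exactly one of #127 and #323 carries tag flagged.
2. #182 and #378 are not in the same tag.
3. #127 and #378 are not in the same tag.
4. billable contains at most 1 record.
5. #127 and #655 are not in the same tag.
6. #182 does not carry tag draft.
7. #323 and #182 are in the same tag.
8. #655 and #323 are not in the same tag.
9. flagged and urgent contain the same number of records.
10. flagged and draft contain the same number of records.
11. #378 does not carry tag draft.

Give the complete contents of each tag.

urgent = {#378, #655}; billable = {}; draft = {#127, #670}; flagged = {#182, #323}

From (6): #182 ∉ draft.
From (11): #378 ∉ draft.
(7): #323 matches #182: #323 ∉ draft.
Suppose #127 ∈ urgent: no assignment then satisfies all the clues, so #127 ∉ urgent.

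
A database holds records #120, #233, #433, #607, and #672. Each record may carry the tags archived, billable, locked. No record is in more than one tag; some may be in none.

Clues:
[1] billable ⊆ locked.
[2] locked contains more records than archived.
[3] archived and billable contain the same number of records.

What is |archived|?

0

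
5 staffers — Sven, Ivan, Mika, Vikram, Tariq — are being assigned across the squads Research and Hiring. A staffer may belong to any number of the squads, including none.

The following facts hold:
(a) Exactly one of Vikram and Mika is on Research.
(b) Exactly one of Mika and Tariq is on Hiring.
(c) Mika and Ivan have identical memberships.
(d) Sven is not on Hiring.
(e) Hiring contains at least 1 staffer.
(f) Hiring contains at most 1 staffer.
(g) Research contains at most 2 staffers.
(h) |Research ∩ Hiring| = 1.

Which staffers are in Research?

Research = {Tariq, Vikram}

From (d): Sven ∉ Hiring.
Suppose Sven ∈ Research: no assignment then satisfies all the clues, so Sven ∉ Research.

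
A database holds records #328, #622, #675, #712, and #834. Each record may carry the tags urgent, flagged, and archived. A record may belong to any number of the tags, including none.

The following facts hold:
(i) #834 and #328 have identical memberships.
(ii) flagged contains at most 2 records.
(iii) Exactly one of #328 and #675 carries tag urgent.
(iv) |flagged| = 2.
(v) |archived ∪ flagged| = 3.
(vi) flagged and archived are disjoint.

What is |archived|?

1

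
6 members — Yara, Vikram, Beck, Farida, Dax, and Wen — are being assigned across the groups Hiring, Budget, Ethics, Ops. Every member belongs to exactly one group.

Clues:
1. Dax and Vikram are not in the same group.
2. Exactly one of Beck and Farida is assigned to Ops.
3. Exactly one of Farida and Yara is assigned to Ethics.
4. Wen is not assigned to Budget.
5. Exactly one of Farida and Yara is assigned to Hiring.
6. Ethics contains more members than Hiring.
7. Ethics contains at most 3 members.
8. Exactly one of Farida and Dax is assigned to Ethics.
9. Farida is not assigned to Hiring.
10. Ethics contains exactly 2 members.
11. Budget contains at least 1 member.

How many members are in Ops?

2

From (4): Wen ∉ Budget.
From (9): Farida ∉ Hiring.
(5) (exactly one): Yara ∈ Hiring.
(3) (exactly one): Farida ∈ Ethics.
(8) (exactly one): Dax ∉ Ethics.
(2) (exactly one): Beck ∈ Ops.
Suppose Vikram ∈ Hiring: no assignment then satisfies all the clues, so Vikram ∉ Hiring.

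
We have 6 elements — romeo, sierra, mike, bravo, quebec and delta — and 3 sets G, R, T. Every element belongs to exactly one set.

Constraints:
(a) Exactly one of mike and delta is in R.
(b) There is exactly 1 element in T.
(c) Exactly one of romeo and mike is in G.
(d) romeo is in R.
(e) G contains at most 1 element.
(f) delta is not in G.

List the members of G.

G = {mike}

From (d): romeo ∈ R.
From (f): delta ∉ G.
(c) (exactly one): mike ∈ G.
(e): G already has 1, so the rest are out.
(a) (exactly one): delta ∈ R.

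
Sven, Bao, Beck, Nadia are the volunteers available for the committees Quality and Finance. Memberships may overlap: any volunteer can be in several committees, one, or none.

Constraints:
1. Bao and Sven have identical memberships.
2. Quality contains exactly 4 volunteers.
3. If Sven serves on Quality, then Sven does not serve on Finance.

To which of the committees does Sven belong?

Sven: Quality

(2): only 4 candidates remain for Quality, so all are in.
(3): Sven ∉ Finance.
(1): Bao matches Sven: Bao ∉ Finance.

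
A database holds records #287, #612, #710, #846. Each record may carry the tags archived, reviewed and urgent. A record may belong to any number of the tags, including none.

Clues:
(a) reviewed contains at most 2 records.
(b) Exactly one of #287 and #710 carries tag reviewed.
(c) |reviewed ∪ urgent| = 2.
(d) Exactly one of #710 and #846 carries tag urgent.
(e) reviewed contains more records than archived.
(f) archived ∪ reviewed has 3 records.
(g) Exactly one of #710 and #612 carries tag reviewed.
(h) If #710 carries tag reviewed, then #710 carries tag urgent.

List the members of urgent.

urgent = {#710}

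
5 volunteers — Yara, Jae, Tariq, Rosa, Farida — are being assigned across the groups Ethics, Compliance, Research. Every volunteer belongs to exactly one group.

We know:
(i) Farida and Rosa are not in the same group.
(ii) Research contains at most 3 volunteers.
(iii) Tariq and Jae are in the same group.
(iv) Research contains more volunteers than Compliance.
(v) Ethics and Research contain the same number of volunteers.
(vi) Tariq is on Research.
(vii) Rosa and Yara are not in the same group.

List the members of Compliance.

Compliance = {Rosa}

From (vi): Tariq ∈ Research.
(iii): Jae matches Tariq: Jae ∉ Ethics.
(iii): Jae matches Tariq: Jae ∉ Compliance.
(iii): Jae matches Tariq: Jae ∈ Research.
Suppose Yara ∈ Compliance: no assignment then satisfies all the clues, so Yara ∉ Compliance.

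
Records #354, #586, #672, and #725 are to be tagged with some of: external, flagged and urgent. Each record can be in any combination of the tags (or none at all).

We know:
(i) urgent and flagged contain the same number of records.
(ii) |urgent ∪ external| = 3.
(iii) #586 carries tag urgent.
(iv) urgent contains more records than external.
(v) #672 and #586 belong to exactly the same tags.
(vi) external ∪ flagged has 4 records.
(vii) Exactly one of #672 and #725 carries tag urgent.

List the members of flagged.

flagged = {#586, #672, #725}

From (iii): #586 ∈ urgent.
(v): #672 matches #586: #672 ∈ urgent.
(vii) (exactly one): #725 ∉ urgent.
Suppose #354 ∈ flagged: no assignment then satisfies all the clues, so #354 ∉ flagged.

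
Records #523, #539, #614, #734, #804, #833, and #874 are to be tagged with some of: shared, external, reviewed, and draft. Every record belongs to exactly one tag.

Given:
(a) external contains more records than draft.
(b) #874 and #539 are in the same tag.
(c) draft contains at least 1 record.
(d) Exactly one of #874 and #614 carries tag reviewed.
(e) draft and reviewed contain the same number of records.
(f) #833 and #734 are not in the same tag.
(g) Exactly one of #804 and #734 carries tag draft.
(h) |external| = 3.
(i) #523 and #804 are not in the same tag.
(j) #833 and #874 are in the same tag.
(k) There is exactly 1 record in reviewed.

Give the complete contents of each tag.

shared = {#523, #734}; external = {#539, #833, #874}; reviewed = {#614}; draft = {#804}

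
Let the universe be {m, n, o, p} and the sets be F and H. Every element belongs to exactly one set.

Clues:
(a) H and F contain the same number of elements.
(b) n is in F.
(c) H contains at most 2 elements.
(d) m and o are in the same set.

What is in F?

F = {n, p}

From (b): n ∈ F.
Suppose m ∈ F: no assignment then satisfies all the clues, so m ∉ F.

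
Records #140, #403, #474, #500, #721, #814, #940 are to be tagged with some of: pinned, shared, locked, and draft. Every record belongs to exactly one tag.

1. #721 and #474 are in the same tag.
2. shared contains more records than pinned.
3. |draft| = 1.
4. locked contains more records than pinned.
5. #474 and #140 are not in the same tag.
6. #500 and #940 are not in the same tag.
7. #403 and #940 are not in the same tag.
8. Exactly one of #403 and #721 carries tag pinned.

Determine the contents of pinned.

pinned = {#403}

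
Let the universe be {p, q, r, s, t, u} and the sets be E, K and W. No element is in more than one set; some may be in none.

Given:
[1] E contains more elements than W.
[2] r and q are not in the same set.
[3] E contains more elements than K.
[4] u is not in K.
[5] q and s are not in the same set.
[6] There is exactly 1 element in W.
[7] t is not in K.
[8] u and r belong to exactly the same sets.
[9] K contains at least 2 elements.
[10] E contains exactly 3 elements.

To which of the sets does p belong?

From (4): u ∉ K.
From (7): t ∉ K.
(8): r matches u: r ∉ K.
Suppose p ∈ E: no assignment then satisfies all the clues, so p ∉ E.

p: K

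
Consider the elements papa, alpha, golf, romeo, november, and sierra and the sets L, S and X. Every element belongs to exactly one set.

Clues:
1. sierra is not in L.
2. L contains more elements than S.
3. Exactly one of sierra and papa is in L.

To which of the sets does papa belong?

From (1): sierra ∉ L.
(3) (exactly one): papa ∈ L.

papa: L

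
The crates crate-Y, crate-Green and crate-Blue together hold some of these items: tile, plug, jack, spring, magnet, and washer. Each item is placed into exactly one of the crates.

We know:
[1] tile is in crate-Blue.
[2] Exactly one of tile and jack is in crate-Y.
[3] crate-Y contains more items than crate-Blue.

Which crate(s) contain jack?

jack: crate-Y

From (1): tile ∈ crate-Blue.
(2) (exactly one): jack ∈ crate-Y.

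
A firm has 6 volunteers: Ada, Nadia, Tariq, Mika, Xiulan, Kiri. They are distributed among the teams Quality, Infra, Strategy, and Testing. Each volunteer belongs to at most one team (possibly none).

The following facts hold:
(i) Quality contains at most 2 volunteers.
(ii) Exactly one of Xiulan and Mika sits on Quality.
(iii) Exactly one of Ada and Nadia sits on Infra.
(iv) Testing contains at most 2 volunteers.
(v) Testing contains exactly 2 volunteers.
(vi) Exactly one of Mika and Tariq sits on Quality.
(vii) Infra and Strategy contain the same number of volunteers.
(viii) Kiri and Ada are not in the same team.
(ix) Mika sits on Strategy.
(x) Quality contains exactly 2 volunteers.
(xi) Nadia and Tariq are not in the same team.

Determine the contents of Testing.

Testing = {Kiri, Nadia}

From (ix): Mika ∈ Strategy.
(ii) (exactly one): Xiulan ∈ Quality.
(vi) (exactly one): Tariq ∈ Quality.
(x): Quality already has 2, so the rest are out.
Suppose Ada ∈ Testing: no assignment then satisfies all the clues, so Ada ∉ Testing.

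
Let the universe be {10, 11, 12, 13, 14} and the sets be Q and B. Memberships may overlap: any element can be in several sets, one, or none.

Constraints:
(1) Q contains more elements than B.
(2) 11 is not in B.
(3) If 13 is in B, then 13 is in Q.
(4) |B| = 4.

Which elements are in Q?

Q = {10, 11, 12, 13, 14}

From (2): 11 ∉ B.
(4): only 4 candidates remain for B, so all are in.
(3): 13 ∈ Q.
Suppose 10 ∉ Q: no assignment then satisfies all the clues, so 10 ∈ Q.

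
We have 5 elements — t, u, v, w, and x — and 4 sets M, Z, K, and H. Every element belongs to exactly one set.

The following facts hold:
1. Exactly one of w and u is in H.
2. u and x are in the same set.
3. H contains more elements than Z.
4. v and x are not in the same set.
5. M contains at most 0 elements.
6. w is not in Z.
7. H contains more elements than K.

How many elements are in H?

3

From (6): w ∉ Z.
(5): M already has 0, so the rest are out.
Suppose t ∈ Z: no assignment then satisfies all the clues, so t ∉ Z.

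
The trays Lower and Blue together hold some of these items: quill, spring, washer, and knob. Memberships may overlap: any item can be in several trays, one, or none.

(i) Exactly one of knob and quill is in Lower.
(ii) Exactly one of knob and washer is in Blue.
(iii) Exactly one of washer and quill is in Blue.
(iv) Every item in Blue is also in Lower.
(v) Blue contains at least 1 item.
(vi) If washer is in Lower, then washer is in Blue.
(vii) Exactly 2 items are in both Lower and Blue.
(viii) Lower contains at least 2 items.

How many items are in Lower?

3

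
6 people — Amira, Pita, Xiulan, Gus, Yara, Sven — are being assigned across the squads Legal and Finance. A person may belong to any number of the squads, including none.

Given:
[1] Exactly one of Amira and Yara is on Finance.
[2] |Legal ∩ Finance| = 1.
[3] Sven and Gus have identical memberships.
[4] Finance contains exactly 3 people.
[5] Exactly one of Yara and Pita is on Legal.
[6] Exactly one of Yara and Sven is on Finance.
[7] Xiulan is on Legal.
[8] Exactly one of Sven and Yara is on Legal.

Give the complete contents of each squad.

Legal = {Amira, Xiulan, Yara}; Finance = {Amira, Gus, Sven}

From (7): Xiulan ∈ Legal.
Suppose Amira ∉ Legal: no assignment then satisfies all the clues, so Amira ∈ Legal.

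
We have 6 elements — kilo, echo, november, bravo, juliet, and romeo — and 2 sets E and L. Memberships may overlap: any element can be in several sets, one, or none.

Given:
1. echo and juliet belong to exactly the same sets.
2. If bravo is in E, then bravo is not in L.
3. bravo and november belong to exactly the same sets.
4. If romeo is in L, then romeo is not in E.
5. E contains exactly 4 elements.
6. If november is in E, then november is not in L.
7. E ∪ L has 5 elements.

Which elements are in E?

E = {bravo, echo, juliet, november}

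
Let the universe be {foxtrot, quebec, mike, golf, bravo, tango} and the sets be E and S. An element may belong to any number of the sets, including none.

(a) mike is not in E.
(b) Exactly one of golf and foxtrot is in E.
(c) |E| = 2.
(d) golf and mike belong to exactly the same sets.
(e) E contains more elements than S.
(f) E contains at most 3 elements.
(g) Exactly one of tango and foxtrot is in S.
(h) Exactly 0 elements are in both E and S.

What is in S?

From (a): mike ∉ E.
(d): golf matches mike: golf ∉ E.
(b) (exactly one): foxtrot ∈ E.
Suppose foxtrot ∈ S: no assignment then satisfies all the clues, so foxtrot ∉ S.

S = {tango}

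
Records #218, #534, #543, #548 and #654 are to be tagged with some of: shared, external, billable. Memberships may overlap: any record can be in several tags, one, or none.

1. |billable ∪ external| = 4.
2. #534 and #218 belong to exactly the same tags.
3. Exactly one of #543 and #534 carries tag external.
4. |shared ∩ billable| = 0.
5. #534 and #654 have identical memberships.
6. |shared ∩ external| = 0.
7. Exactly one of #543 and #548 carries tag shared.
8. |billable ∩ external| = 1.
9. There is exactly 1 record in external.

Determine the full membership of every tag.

shared = {#548}; external = {#543}; billable = {#218, #534, #543, #654}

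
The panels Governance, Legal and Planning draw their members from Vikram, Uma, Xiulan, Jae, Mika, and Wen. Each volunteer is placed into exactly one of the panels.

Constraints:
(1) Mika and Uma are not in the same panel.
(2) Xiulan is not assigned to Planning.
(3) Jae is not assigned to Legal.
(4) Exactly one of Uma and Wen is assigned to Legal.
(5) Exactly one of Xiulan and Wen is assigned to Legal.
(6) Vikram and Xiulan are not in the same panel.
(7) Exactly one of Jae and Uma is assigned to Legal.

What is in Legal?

Legal = {Uma, Xiulan}

From (2): Xiulan ∉ Planning.
From (3): Jae ∉ Legal.
(7) (exactly one): Uma ∈ Legal.
(1): Mika ∉ Legal.
(4) (exactly one): Wen ∉ Legal.
(5) (exactly one): Xiulan ∈ Legal.
(6): Vikram ∉ Legal.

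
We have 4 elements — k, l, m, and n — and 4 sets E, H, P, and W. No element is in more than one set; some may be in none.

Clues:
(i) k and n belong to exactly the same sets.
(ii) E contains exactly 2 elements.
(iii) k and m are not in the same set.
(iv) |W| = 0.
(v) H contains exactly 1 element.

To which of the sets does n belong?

n: E

(iv): W already has 0, so the rest are out.
Suppose n ∉ E: no assignment then satisfies all the clues, so n ∈ E.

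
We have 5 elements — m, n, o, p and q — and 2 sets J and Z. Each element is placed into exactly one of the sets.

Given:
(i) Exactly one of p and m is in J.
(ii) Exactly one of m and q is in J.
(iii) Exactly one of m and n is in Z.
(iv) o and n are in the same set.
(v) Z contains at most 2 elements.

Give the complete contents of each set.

J = {n, o, p, q}; Z = {m}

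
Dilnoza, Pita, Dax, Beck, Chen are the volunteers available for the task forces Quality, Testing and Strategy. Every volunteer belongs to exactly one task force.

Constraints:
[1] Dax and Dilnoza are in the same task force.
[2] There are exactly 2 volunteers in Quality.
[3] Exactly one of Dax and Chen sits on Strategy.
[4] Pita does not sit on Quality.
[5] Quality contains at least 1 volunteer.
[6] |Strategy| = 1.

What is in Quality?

Quality = {Dax, Dilnoza}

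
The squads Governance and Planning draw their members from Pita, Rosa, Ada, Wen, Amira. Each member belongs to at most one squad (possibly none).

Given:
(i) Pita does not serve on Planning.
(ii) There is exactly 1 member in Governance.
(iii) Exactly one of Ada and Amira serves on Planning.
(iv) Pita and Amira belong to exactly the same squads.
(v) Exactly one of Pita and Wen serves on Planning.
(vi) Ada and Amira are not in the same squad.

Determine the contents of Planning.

Planning = {Ada, Wen}

From (i): Pita ∉ Planning.
(iv): Amira matches Pita: Amira ∉ Planning.
(v) (exactly one): Wen ∈ Planning.
(iii) (exactly one): Ada ∈ Planning.
Suppose Rosa ∈ Planning: no assignment then satisfies all the clues, so Rosa ∉ Planning.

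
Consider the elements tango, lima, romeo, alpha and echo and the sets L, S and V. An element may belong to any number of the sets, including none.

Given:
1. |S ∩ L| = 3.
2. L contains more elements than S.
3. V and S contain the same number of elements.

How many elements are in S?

3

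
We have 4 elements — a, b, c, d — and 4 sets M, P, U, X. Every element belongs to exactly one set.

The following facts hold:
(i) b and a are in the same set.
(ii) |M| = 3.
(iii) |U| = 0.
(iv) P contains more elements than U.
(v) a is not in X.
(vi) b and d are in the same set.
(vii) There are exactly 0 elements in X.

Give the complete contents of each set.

From (v): a ∉ X.
(i): b matches a: b ∉ X.
(iii): U already has 0, so the rest are out.
(vi): d matches b: d ∉ X.
(vii): X already has 0, so the rest are out.
Suppose a ∉ M: no assignment then satisfies all the clues, so a ∈ M.

M = {a, b, d}; P = {c}; U = {}; X = {}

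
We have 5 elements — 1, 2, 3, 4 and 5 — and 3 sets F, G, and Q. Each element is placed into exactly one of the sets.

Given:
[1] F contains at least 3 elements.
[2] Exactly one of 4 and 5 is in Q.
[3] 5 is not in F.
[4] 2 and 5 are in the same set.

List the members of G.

From (3): 5 ∉ F.
(4): 2 matches 5: 2 ∉ F.
(1): only 3 candidates remain for F, so all are in.
(2) (exactly one): 5 ∈ Q.
(4): 2 matches 5: 2 ∉ G.
(4): 2 matches 5: 2 ∈ Q.

G = {}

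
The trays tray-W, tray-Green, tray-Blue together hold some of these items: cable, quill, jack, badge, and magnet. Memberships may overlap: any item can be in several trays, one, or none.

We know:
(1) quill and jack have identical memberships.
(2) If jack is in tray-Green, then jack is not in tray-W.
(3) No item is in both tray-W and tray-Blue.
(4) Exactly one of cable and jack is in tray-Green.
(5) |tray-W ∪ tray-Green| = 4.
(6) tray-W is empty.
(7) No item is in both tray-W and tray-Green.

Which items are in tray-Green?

tray-Green = {badge, jack, magnet, quill}

(6): tray-W already has 0, so the rest are out.
Suppose cable ∈ tray-Green: no assignment then satisfies all the clues, so cable ∉ tray-Green.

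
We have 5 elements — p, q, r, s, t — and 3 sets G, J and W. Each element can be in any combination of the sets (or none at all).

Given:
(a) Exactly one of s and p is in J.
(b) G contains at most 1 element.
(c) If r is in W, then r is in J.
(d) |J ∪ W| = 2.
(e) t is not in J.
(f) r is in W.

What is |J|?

From (e): t ∉ J.
From (f): r ∈ W.
(c): r ∈ J.
Suppose q ∈ J: no assignment then satisfies all the clues, so q ∉ J.

2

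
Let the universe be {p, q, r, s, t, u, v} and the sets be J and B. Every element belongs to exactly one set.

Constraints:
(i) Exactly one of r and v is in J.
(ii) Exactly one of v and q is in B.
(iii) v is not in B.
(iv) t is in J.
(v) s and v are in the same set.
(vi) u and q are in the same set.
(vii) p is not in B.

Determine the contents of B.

From (iii): v ∉ B.
From (iv): t ∈ J.
From (vii): p ∉ B.
(ii) (exactly one): q ∈ B.
(v): s matches v: s ∉ B.
(vi): u matches q: u ∉ J.
(vi): u matches q: u ∈ B.
Only one set left: p ∈ J.
Only one set left: s ∈ J.
Only one set left: v ∈ J.
(i) (exactly one): r ∉ J.
Only one set left: r ∈ B.

B = {q, r, u}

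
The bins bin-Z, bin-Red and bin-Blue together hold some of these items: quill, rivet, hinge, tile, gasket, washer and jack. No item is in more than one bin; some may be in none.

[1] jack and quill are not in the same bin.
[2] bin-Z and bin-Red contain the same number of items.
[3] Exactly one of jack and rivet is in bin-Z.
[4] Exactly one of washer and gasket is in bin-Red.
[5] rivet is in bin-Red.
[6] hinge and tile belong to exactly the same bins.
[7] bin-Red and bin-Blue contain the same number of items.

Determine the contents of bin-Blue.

bin-Blue = {hinge, tile}

From (5): rivet ∈ bin-Red.
(3) (exactly one): jack ∈ bin-Z.
(1): quill ∉ bin-Z.
Suppose quill ∈ bin-Blue: no assignment then satisfies all the clues, so quill ∉ bin-Blue.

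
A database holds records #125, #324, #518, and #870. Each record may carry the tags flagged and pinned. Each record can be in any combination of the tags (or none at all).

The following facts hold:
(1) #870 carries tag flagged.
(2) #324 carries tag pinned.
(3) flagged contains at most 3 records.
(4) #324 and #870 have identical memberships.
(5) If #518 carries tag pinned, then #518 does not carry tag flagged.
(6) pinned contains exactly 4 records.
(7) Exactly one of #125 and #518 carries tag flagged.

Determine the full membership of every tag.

From (1): #870 ∈ flagged.
From (2): #324 ∈ pinned.
(4): #324 matches #870: #324 ∈ flagged.
(4): #870 matches #324: #870 ∈ pinned.
(6): only 4 candidates remain for pinned, so all are in.
(5): #518 ∉ flagged.
(7) (exactly one): #125 ∈ flagged.

flagged = {#125, #324, #870}; pinned = {#125, #324, #518, #870}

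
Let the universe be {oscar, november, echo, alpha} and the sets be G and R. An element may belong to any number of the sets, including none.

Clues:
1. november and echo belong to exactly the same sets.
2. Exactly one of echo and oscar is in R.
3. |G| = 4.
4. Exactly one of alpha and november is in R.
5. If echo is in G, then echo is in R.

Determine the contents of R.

(3): only 4 candidates remain for G, so all are in.
(5): echo ∈ R.
(1): november matches echo: november ∈ R.
(2) (exactly one): oscar ∉ R.
(4) (exactly one): alpha ∉ R.

R = {echo, november}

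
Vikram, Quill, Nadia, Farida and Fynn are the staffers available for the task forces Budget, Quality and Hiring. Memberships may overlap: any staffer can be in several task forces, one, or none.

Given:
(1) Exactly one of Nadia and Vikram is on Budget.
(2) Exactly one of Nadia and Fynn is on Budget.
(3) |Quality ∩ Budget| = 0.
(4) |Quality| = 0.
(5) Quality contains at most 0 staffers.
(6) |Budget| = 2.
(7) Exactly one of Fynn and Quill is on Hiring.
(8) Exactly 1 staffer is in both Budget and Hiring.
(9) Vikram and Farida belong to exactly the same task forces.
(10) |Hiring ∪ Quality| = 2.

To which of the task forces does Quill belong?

Quill: Budget

(4): Quality already has 0, so the rest are out.
Suppose Quill ∉ Budget: no assignment then satisfies all the clues, so Quill ∈ Budget.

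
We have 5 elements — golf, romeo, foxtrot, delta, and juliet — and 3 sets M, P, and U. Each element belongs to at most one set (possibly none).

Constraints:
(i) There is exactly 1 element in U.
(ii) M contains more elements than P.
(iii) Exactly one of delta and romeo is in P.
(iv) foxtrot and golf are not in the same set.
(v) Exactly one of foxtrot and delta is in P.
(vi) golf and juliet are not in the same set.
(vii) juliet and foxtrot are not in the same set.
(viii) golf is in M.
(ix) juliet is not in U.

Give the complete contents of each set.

M = {golf, romeo}; P = {delta}; U = {foxtrot}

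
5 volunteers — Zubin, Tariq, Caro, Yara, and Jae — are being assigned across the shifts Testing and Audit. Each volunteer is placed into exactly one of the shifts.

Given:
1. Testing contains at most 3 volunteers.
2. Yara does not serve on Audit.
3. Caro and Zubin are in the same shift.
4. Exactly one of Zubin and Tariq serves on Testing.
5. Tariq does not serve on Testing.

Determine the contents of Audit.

Audit = {Jae, Tariq}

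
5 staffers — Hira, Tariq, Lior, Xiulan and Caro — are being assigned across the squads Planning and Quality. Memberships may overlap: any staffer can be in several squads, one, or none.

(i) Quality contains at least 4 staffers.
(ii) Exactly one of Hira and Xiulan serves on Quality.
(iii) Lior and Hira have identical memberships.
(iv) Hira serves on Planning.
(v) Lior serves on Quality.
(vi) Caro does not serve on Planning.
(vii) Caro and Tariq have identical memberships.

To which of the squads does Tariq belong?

From (iv): Hira ∈ Planning.
From (v): Lior ∈ Quality.
From (vi): Caro ∉ Planning.
(iii): Lior matches Hira: Lior ∈ Planning.
(iii): Hira matches Lior: Hira ∈ Quality.
(vii): Tariq matches Caro: Tariq ∉ Planning.
(ii) (exactly one): Xiulan ∉ Quality.
(i): only 4 candidates remain for Quality, so all are in.

Tariq: Quality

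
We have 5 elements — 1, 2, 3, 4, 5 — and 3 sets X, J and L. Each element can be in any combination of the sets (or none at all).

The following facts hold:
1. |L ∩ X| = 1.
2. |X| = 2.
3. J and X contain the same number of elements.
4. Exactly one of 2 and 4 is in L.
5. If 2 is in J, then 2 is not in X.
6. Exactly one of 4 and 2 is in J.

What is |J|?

2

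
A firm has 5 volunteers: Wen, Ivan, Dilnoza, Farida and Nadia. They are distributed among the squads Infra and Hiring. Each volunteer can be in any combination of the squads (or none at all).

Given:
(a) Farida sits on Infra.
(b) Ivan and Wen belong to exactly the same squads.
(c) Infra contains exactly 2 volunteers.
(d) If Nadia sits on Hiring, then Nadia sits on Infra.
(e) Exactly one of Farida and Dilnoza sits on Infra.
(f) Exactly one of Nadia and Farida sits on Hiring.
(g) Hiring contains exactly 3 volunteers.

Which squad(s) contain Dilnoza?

Dilnoza: none

From (a): Farida ∈ Infra.
(e) (exactly one): Dilnoza ∉ Infra.
Suppose Dilnoza ∈ Hiring: no assignment then satisfies all the clues, so Dilnoza ∉ Hiring.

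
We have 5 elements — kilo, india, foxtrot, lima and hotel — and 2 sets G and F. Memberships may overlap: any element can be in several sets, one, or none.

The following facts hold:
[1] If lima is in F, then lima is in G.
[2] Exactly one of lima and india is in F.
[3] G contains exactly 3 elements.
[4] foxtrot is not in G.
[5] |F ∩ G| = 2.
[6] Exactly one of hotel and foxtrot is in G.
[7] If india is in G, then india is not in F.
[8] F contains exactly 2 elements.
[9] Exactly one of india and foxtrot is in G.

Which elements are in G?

G = {hotel, india, lima}

From (4): foxtrot ∉ G.
(6) (exactly one): hotel ∈ G.
(9) (exactly one): india ∈ G.
(7): india ∉ F.
(2) (exactly one): lima ∈ F.
(1): lima ∈ G.
(3): G already has 3, so the rest are out.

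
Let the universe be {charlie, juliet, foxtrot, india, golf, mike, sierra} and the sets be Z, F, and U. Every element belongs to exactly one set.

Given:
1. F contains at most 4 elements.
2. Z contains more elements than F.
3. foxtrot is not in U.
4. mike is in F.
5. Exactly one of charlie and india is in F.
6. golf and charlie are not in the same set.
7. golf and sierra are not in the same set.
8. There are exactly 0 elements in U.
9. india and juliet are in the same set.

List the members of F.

F = {charlie, mike, sierra}

From (3): foxtrot ∉ U.
From (4): mike ∈ F.
(8): U already has 0, so the rest are out.
Suppose charlie ∉ F: no assignment then satisfies all the clues, so charlie ∈ F.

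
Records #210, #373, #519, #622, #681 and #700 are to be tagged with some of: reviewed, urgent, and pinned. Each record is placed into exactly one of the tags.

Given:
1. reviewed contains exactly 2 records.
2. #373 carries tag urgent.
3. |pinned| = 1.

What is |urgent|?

3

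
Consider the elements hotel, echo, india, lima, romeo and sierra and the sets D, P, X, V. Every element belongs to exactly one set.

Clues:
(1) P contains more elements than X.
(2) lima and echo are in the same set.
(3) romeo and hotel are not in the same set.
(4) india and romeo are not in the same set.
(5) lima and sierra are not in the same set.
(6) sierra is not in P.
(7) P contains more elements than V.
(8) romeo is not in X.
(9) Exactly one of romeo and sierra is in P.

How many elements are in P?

From (6): sierra ∉ P.
From (8): romeo ∉ X.
(9) (exactly one): romeo ∈ P.
(3): hotel ∉ P.
(4): india ∉ P.
Suppose echo ∈ D: no assignment then satisfies all the clues, so echo ∉ D.

3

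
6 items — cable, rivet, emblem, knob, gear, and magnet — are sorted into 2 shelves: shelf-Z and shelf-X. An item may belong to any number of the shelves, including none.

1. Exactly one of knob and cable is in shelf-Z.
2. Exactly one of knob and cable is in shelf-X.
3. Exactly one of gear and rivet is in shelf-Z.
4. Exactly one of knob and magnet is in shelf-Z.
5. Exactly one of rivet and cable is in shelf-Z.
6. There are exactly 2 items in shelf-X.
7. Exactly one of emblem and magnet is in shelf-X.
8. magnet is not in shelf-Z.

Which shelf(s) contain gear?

From (8): magnet ∉ shelf-Z.
(4) (exactly one): knob ∈ shelf-Z.
(1) (exactly one): cable ∉ shelf-Z.
(5) (exactly one): rivet ∈ shelf-Z.
(3) (exactly one): gear ∉ shelf-Z.
Suppose gear ∈ shelf-X: no assignment then satisfies all the clues, so gear ∉ shelf-X.

gear: none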